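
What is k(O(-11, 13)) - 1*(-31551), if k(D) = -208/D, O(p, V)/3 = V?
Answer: 94637/3 ≈ 31546.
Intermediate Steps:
O(p, V) = 3*V
k(O(-11, 13)) - 1*(-31551) = -208/(3*13) - 1*(-31551) = -208/39 + 31551 = -208*1/39 + 31551 = -16/3 + 31551 = 94637/3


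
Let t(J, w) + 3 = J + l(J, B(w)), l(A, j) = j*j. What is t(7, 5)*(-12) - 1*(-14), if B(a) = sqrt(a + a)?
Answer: -154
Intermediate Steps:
B(a) = sqrt(2)*sqrt(a) (B(a) = sqrt(2*a) = sqrt(2)*sqrt(a))
l(A, j) = j**2
t(J, w) = -3 + J + 2*w (t(J, w) = -3 + (J + (sqrt(2)*sqrt(w))**2) = -3 + (J + 2*w) = -3 + J + 2*w)
t(7, 5)*(-12) - 1*(-14) = (-3 + 7 + 2*5)*(-12) - 1*(-14) = (-3 + 7 + 10)*(-12) + 14 = 14*(-12) + 14 = -168 + 14 = -154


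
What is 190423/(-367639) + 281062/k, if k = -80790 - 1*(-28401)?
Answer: -113305423165/19260239571 ≈ -5.8829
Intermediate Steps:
k = -52389 (k = -80790 + 28401 = -52389)
190423/(-367639) + 281062/k = 190423/(-367639) + 281062/(-52389) = 190423*(-1/367639) + 281062*(-1/52389) = -190423/367639 - 281062/52389 = -113305423165/19260239571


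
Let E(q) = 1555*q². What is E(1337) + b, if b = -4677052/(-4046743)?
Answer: 11248609289904737/4046743 ≈ 2.7797e+9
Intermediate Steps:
b = 4677052/4046743 (b = -4677052*(-1/4046743) = 4677052/4046743 ≈ 1.1558)
E(1337) + b = 1555*1337² + 4677052/4046743 = 1555*1787569 + 4677052/4046743 = 2779669795 + 4677052/4046743 = 11248609289904737/4046743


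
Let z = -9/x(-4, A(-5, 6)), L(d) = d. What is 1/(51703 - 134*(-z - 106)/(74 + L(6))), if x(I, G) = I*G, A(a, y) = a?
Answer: 800/41503837 ≈ 1.9275e-5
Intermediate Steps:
x(I, G) = G*I
z = -9/20 (z = -9/((-5*(-4))) = -9/20 ≈ -0.45000)
1/(51703 - 134*(-z - 106)/(74 + L(6))) = 1/(51703 - 134*(-1*(-9/20) - 106)/(74 + 6)) = 1/(51703 - 134*(9/20 - 106)/80) = 1/(51703 - (-141437)/(10*80)) = 1/(51703 - 134*(-2111/1600)) = 1/(51703 + 141437/800) = 1/(41503837/800) = 800/41503837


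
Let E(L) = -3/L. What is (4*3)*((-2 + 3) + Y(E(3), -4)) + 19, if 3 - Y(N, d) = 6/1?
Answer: -5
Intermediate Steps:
Y(N, d) = -3 (Y(N, d) = 3 - 6/1 = 3 - 6 = -3)
(4*3)*((-2 + 3) + Y(E(3), -4)) + 19 = (4*3)*((-2 + 3) - 3) + 19 = 12*(1 - 3) + 19 = 12*(-2) + 19 = -24 + 19 = -5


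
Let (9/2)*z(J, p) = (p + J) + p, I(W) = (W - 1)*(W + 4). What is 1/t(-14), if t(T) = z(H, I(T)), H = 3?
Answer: 3/202 ≈ 0.014851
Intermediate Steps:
I(W) = (-1 + W)*(4 + W)
z(J, p) = 2*J/9 + 4*p/9 (z(J, p) = 2*((p + J) + p)/9 = 2*((J + p) + p)/9 = 2*(J + 2*p)/9 = 2*J/9 + 4*p/9)
t(T) = -10/9 + 4*T/3 + 4*T**2/9 (t(T) = (2/9)*3 + 4*(-4 + T**2 + 3*T)/9 = 2/3 + (-16/9 + 4*T/3 + 4*T**2/9) = -10/9 + 4*T/3 + 4*T**2/9)
1/t(-14) = 1/(-10/9 + (4/3)*(-14) + (4/9)*(-14)**2) = 1/(-10/9 - 56/3 + (4/9)*196) = 1/(-10/9 - 56/3 + 784/9) = 1/(202/3) = 3/202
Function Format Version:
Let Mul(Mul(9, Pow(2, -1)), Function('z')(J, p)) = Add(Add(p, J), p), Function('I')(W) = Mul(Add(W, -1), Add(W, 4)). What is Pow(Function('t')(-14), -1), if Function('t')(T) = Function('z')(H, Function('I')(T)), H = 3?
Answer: Rational(3, 202) ≈ 0.014851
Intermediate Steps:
Function('I')(W) = Mul(Add(-1, W), Add(4, W))
Function('z')(J, p) = Add(Mul(Rational(2, 9), J), Mul(Rational(4, 9), p)) (Function('z')(J, p) = Mul(Rational(2, 9), Add(Add(p, J), p)) = Mul(Rational(2, 9), Add(Add(J, p), p)) = Mul(Rational(2, 9), Add(J, Mul(2, p))) = Add(Mul(Rational(2, 9), J), Mul(Rational(4, 9), p)))
Function('t')(T) = Add(Rational(-10, 9), Mul(Rational(4, 3), T), Mul(Rational(4, 9), Pow(T, 2))) (Function('t')(T) = Add(Mul(Rational(2, 9), 3), Mul(Rational(4, 9), Add(-4, Pow(T, 2), Mul(3, T)))) = Add(Rational(2, 3), Add(Rational(-16, 9), Mul(Rational(4, 3), T), Mul(Rational(4, 9), Pow(T, 2)))) = Add(Rational(-10, 9), Mul(Rational(4, 3), T), Mul(Rational(4, 9), Pow(T, 2))))
Pow(Function('t')(-14), -1) = Pow(Add(Rational(-10, 9), Mul(Rational(4, 3), -14), Mul(Rational(4, 9), Pow(-14, 2))), -1) = Pow(Add(Rational(-10, 9), Rational(-56, 3), Mul(Rational(4, 9), 196)), -1) = Pow(Add(Rational(-10, 9), Rational(-56, 3), Rational(784, 9)), -1) = Pow(Rational(202, 3), -1) = Rational(3, 202)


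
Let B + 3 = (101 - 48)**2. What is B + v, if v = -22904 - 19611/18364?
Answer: -369099283/18364 ≈ -20099.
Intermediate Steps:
B = 2806 (B = -3 + (101 - 48)**2 = -3 + 53**2 = -3 + 2809 = 2806)
v = -420628667/18364 (v = -22904 - 19611*1/18364 = -22904 - 19611/18364 = -420628667/18364 ≈ -22905.)
B + v = 2806 - 420628667/18364 = -369099283/18364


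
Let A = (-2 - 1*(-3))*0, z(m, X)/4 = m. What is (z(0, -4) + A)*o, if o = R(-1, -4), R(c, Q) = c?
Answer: 0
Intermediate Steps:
z(m, X) = 4*m
o = -1
A = 0 (A = (-2 + 3)*0 = 1*0 = 0)
(z(0, -4) + A)*o = (4*0 + 0)*(-1) = (0 + 0)*(-1) = 0*(-1) = 0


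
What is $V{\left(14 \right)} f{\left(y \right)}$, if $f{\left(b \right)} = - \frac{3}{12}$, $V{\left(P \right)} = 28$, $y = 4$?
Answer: $-7$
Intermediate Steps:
$f{\left(b \right)} = - \frac{1}{4}$ ($f{\left(b \right)} = \left(-3\right) \frac{1}{12} = - \frac{1}{4}$)
$V{\left(14 \right)} f{\left(y \right)} = 28 \left(- \frac{1}{4}\right) = -7$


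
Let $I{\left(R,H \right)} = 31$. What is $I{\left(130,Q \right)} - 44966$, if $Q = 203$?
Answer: $-44935$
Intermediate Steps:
$I{\left(130,Q \right)} - 44966 = 31 - 44966 = -44935$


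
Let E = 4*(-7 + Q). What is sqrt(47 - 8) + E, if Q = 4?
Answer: -12 + sqrt(39) ≈ -5.7550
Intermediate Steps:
E = -12 (E = 4*(-7 + 4) = 4*(-3) = -12)
sqrt(47 - 8) + E = sqrt(47 - 8) - 12 = sqrt(39) - 12 = -12 + sqrt(39)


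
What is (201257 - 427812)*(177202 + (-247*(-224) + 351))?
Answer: -52760354955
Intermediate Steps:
(201257 - 427812)*(177202 + (-247*(-224) + 351)) = -226555*(177202 + (55328 + 351)) = -226555*(177202 + 55679) = -226555*232881 = -52760354955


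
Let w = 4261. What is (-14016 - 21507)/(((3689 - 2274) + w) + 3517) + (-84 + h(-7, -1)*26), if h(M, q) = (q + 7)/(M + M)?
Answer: -6371199/64351 ≈ -99.007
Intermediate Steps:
h(M, q) = (7 + q)/(2*M) (h(M, q) = (7 + q)/((2*M)) = (7 + q)*(1/(2*M)) = (7 + q)/(2*M))
(-14016 - 21507)/(((3689 - 2274) + w) + 3517) + (-84 + h(-7, -1)*26) = (-14016 - 21507)/(((3689 - 2274) + 4261) + 3517) + (-84 + ((1/2)*(7 - 1)/(-7))*26) = -35523/((1415 + 4261) + 3517) + (-84 + ((1/2)*(-1/7)*6)*26) = -35523/(5676 + 3517) + (-84 - 3/7*26) = -35523/9193 + (-84 - 78/7) = -35523*1/9193 - 666/7 = -35523/9193 - 666/7 = -6371199/64351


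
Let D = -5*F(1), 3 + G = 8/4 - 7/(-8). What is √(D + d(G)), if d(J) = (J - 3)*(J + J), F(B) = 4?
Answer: I*√1230/8 ≈ 4.3839*I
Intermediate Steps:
G = -⅛ (G = -3 + (8/4 - 7/(-8)) = -3 + (8*(¼) - 7*(-⅛)) = -3 + (2 + 7/8) = -3 + 23/8 = -⅛ ≈ -0.12500)
d(J) = 2*J*(-3 + J) (d(J) = (-3 + J)*(2*J) = 2*J*(-3 + J))
D = -20 (D = -5*4 = -20)
√(D + d(G)) = √(-20 + 2*(-⅛)*(-3 - ⅛)) = √(-20 + 2*(-⅛)*(-25/8)) = √(-20 + 25/32) = √(-615/32) = I*√1230/8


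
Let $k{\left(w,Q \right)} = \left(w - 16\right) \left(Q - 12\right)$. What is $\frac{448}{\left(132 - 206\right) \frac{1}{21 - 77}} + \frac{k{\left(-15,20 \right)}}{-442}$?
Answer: $\frac{2776812}{8177} \approx 339.59$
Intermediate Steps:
$k{\left(w,Q \right)} = \left(-16 + w\right) \left(-12 + Q\right)$
$\frac{448}{\left(132 - 206\right) \frac{1}{21 - 77}} + \frac{k{\left(-15,20 \right)}}{-442} = \frac{448}{\left(132 - 206\right) \frac{1}{21 - 77}} + \frac{192 - 320 - -180 + 20 \left(-15\right)}{-442} = \frac{448}{\left(-74\right) \frac{1}{-56}} + \left(192 - 320 + 180 - 300\right) \left(- \frac{1}{442}\right) = \frac{448}{\left(-74\right) \left(- \frac{1}{56}\right)} - - \frac{124}{221} = \frac{448}{\frac{37}{28}} + \frac{124}{221} = 448 \cdot \frac{28}{37} + \frac{124}{221} = \frac{12544}{37} + \frac{124}{221} = \frac{2776812}{8177}$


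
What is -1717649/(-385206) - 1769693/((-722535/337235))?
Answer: 5108735858199541/6184995938 ≈ 8.2599e+5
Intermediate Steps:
-1717649/(-385206) - 1769693/((-722535/337235)) = -1717649*(-1/385206) - 1769693/((-722535*1/337235)) = 1717649/385206 - 1769693/(-144507/67447) = 1717649/385206 - 1769693*(-67447/144507) = 1717649/385206 + 119360483771/144507 = 5108735858199541/6184995938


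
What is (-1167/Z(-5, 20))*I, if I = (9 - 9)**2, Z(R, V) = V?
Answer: 0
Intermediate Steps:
I = 0 (I = 0**2 = 0)
(-1167/Z(-5, 20))*I = -1167/20*0 = 0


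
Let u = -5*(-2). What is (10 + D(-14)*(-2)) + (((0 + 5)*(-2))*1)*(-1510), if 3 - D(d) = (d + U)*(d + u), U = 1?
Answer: 15208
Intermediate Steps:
u = 10
D(d) = 3 - (1 + d)*(10 + d) (D(d) = 3 - (d + 1)*(d + 10) = 3 - (1 + d)*(10 + d))
(10 + D(-14)*(-2)) + (((0 + 5)*(-2))*1)*(-1510) = (10 + (-7 - 1*(-14)² - 11*(-14))*(-2)) + (((0 + 5)*(-2))*1)*(-1510) = (10 + (-7 - 1*196 + 154)*(-2)) + ((5*(-2))*1)*(-1510) = (10 + (-7 - 196 + 154)*(-2)) - 10*1*(-1510) = (10 - 49*(-2)) - 10*(-1510) = (10 + 98) + 15100 = 108 + 15100 = 15208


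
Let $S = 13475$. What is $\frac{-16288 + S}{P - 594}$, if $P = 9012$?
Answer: $- \frac{2813}{8418} \approx -0.33416$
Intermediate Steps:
$\frac{-16288 + S}{P - 594} = \frac{-16288 + 13475}{9012 - 594} = - \frac{2813}{8418}$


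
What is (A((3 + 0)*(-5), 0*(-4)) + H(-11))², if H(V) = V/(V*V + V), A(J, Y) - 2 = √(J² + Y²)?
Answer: 28561/100 ≈ 285.61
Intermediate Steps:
A(J, Y) = 2 + √(J² + Y²)
H(V) = V/(V + V²) (H(V) = V/(V² + V) = V/(V + V²))
(A((3 + 0)*(-5), 0*(-4)) + H(-11))² = ((2 + √(((3 + 0)*(-5))² + (0*(-4))²)) + 1/(1 - 11))² = ((2 + √((3*(-5))² + 0²)) + 1/(-10))² = ((2 + √((-15)² + 0)) - ⅒)² = ((2 + √(225 + 0)) - ⅒)² = ((2 + √225) - ⅒)² = ((2 + 15) - ⅒)² = (17 - ⅒)² = (169/10)² = 28561/100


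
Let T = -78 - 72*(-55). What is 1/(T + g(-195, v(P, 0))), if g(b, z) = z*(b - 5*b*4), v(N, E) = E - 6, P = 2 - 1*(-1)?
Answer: -1/18348 ≈ -5.4502e-5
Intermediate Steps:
P = 3 (P = 2 + 1 = 3)
v(N, E) = -6 + E
g(b, z) = -19*b*z (g(b, z) = z*(b - 20*b) = z*(-19*b) = -19*b*z)
T = 3882 (T = -78 + 3960 = 3882)
1/(T + g(-195, v(P, 0))) = 1/(3882 - 19*(-195)*(-6 + 0)) = 1/(3882 - 19*(-195)*(-6)) = 1/(3882 - 22230) = 1/(-18348) = -1/18348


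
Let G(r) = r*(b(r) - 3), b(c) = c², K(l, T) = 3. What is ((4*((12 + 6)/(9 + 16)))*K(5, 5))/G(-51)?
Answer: -12/184025 ≈ -6.5209e-5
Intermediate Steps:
G(r) = r*(-3 + r²) (G(r) = r*(r² - 3) = r*(-3 + r²))
((4*((12 + 6)/(9 + 16)))*K(5, 5))/G(-51) = ((4*((12 + 6)/(9 + 16)))*3)/((-51*(-3 + (-51)²))) = ((4*(18/25))*3)/((-51*(-3 + 2601))) = ((4*(18*(1/25)))*3)/((-51*2598)) = ((4*(18/25))*3)/(-132498) = ((72/25)*3)*(-1/132498) = (216/25)*(-1/132498) = -12/184025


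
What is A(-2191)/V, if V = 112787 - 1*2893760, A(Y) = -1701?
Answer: 21/34333 ≈ 0.00061166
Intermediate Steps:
V = -2780973 (V = 112787 - 2893760 = -2780973)
A(-2191)/V = -1701/(-2780973) = -1701*(-1/2780973) = 21/34333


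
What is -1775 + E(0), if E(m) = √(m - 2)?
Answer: -1775 + I*√2 ≈ -1775.0 + 1.4142*I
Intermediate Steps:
E(m) = √(-2 + m)
-1775 + E(0) = -1775 + √(-2 + 0) = -1775 + √(-2) = -1775 + I*√2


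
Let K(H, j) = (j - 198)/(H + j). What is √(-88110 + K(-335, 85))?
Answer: I*√220273870/50 ≈ 296.83*I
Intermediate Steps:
K(H, j) = (-198 + j)/(H + j)
√(-88110 + K(-335, 85)) = √(-88110 + (-198 + 85)/(-335 + 85)) = √(-88110 - 113/(-250)) = √(-88110 - 1/250*(-113)) = √(-88110 + 113/250) = √(-22027387/250) = I*√220273870/50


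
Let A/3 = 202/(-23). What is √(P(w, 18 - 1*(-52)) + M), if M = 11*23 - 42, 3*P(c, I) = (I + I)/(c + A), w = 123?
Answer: √1045090839/2223 ≈ 14.542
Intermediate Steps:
A = -606/23 (A = 3*(202/(-23)) = 3*(202*(-1/23)) = 3*(-202/23) = -606/23 ≈ -26.348)
P(c, I) = 2*I/(3*(-606/23 + c)) (P(c, I) = ((I + I)/(c - 606/23))/3 = ((2*I)/(-606/23 + c))/3 = (2*I/(-606/23 + c))/3 = 2*I/(3*(-606/23 + c)))
M = 211 (M = 253 - 42 = 211)
√(P(w, 18 - 1*(-52)) + M) = √(46*(18 - 1*(-52))/(3*(-606 + 23*123)) + 211) = √(46*(18 + 52)/(3*(-606 + 2829)) + 211) = √((46/3)*70/2223 + 211) = √((46/3)*70*(1/2223) + 211) = √(3220/6669 + 211) = √(1410379/6669) = √1045090839/2223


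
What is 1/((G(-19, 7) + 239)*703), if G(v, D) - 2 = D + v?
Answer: 1/160987 ≈ 6.2117e-6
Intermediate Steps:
G(v, D) = 2 + D + v (G(v, D) = 2 + (D + v) = 2 + D + v)
1/((G(-19, 7) + 239)*703) = 1/(((2 + 7 - 19) + 239)*703) = (1/703)/(-10 + 239) = (1/703)/229 = (1/229)*(1/703) = 1/160987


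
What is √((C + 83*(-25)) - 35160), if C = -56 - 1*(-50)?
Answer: I*√37241 ≈ 192.98*I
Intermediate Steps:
C = -6 (C = -56 + 50 = -6)
√((C + 83*(-25)) - 35160) = √((-6 + 83*(-25)) - 35160) = √((-6 - 2075) - 35160) = √(-2081 - 35160) = √(-37241) = I*√37241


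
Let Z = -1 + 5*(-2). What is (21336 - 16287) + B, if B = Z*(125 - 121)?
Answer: 5005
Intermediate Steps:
Z = -11 (Z = -1 - 10 = -11)
B = -44 (B = -11*(125 - 121) = -11*4 = -44)
(21336 - 16287) + B = (21336 - 16287) - 44 = 5049 - 44 = 5005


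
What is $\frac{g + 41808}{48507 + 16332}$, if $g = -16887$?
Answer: $\frac{8307}{21613} \approx 0.38435$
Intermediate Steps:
$\frac{g + 41808}{48507 + 16332} = \frac{-16887 + 41808}{48507 + 16332} = \frac{24921}{64839} = 24921 \cdot \frac{1}{64839} = \frac{8307}{21613}$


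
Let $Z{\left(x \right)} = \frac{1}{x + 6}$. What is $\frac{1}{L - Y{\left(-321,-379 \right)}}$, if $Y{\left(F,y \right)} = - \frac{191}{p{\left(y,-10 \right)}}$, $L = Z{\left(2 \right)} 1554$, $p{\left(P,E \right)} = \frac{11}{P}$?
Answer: $- \frac{44}{281009} \approx -0.00015658$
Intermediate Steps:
$Z{\left(x \right)} = \frac{1}{6 + x}$
$L = \frac{777}{4}$ ($L = \frac{1}{6 + 2} \cdot 1554 = \frac{1}{8} \cdot 1554 = \frac{777}{4} \approx 194.25$)
$Y{\left(F,y \right)} = - \frac{191 y}{11}$ ($Y{\left(F,y \right)} = - \frac{191}{11 \frac{1}{y}} = - 191 \frac{y}{11} = - \frac{191 y}{11}$)
$\frac{1}{L - Y{\left(-321,-379 \right)}} = \frac{1}{\frac{777}{4} - \left(- \frac{191}{11}\right) \left(-379\right)} = \frac{1}{\frac{777}{4} - \frac{72389}{11}} = \frac{1}{- \frac{281009}{44}} = - \frac{44}{281009}$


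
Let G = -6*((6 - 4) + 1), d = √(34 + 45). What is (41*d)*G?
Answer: -738*√79 ≈ -6559.5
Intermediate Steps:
d = √79 ≈ 8.8882
G = -18 (G = -6*(2 + 1) = -6*3 = -18)
(41*d)*G = (41*√79)*(-18) = -738*√79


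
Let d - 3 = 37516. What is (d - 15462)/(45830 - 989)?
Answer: 22057/44841 ≈ 0.49189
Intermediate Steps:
d = 37519 (d = 3 + 37516 = 37519)
(d - 15462)/(45830 - 989) = (37519 - 15462)/(45830 - 989) = 22057/44841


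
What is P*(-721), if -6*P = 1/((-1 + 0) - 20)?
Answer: -103/18 ≈ -5.7222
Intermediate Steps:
P = 1/126 (P = -1/(6*((-1 + 0) - 20)) = -1/(6*(-1 - 20)) = -⅙/(-21) = -⅙*(-1/21) = 1/126 ≈ 0.0079365)
P*(-721) = (1/126)*(-721) = -103/18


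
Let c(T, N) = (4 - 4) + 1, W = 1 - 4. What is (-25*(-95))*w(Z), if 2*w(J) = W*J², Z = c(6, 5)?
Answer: -7125/2 ≈ -3562.5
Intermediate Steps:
W = -3
c(T, N) = 1 (c(T, N) = 0 + 1 = 1)
Z = 1
w(J) = -3*J²/2 (w(J) = (-3*J²)/2 = -3*J²/2)
(-25*(-95))*w(Z) = (-25*(-95))*(-3/2*1²) = 2375*(-3/2*1) = 2375*(-3/2) = -7125/2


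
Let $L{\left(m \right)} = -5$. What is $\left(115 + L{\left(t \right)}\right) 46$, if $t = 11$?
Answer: $5060$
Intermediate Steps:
$\left(115 + L{\left(t \right)}\right) 46 = \left(115 - 5\right) 46 = 110 \cdot 46 = 5060$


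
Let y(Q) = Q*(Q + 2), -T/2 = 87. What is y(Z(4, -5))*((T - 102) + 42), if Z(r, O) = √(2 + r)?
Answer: -1404 - 468*√6 ≈ -2550.4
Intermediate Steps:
T = -174 (T = -2*87 = -174)
y(Q) = Q*(2 + Q)
y(Z(4, -5))*((T - 102) + 42) = (√(2 + 4)*(2 + √(2 + 4)))*((-174 - 102) + 42) = (√6*(2 + √6))*(-276 + 42) = (√6*(2 + √6))*(-234) = -234*√6*(2 + √6)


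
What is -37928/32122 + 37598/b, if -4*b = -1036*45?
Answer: 382836058/187190955 ≈ 2.0452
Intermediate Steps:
b = 11655 (b = -(-259)*45 = -¼*(-46620) = 11655)
-37928/32122 + 37598/b = -37928/32122 + 37598/11655 = -37928*1/32122 + 37598*(1/11655) = -18964/16061 + 37598/11655 = 382836058/187190955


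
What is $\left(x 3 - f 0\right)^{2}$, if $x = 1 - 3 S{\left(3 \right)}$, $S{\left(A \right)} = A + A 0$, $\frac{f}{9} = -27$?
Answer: $576$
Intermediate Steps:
$f = -243$ ($f = 9 \left(-27\right) = -243$)
$S{\left(A \right)} = A$ ($S{\left(A \right)} = A + 0 = A$)
$x = -8$ ($x = 1 - 9 = -8$)
$\left(x 3 - f 0\right)^{2} = \left(\left(-8\right) 3 - \left(-243\right) 0\right)^{2} = \left(-24 - 0\right)^{2} = \left(-24 + 0\right)^{2} = \left(-24\right)^{2} = 576$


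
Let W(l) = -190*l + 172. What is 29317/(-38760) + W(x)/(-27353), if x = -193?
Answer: -6903727/3282360 ≈ -2.1033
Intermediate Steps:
W(l) = 172 - 190*l
29317/(-38760) + W(x)/(-27353) = 29317/(-38760) + (172 - 190*(-193))/(-27353) = 29317*(-1/38760) + (172 + 36670)*(-1/27353) = -1543/2040 + 36842*(-1/27353) = -1543/2040 - 36842/27353 = -6903727/3282360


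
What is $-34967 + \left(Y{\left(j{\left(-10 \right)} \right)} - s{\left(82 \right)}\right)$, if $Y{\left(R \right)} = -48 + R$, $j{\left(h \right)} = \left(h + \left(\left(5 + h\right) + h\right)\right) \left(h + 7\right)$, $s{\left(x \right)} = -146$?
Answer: $-34794$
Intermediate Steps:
$j{\left(h \right)} = \left(5 + 3 h\right) \left(7 + h\right)$ ($j{\left(h \right)} = \left(h + \left(5 + 2 h\right)\right) \left(7 + h\right) = \left(5 + 3 h\right) \left(7 + h\right)$)
$-34967 + \left(Y{\left(j{\left(-10 \right)} \right)} - s{\left(82 \right)}\right) = -34967 + \left(\left(-48 + \left(35 + 3 \left(-10\right)^{2} + 26 \left(-10\right)\right)\right) - -146\right) = -34967 + \left(\left(-48 + \left(35 + 3 \cdot 100 - 260\right)\right) + 146\right) = -34967 + \left(\left(-48 + \left(35 + 300 - 260\right)\right) + 146\right) = -34967 + \left(\left(-48 + 75\right) + 146\right) = -34967 + \left(27 + 146\right) = -34967 + 173 = -34794$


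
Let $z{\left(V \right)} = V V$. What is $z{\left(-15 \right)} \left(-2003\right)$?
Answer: $-450675$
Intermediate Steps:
$z{\left(V \right)} = V^{2}$
$z{\left(-15 \right)} \left(-2003\right) = \left(-15\right)^{2} \left(-2003\right) = 225 \left(-2003\right) = -450675$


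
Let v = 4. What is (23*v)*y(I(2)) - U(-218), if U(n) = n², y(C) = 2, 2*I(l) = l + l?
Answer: -47340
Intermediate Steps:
I(l) = l (I(l) = (l + l)/2 = (2*l)/2 = l)
(23*v)*y(I(2)) - U(-218) = (23*4)*2 - 1*(-218)² = 92*2 - 1*47524 = 184 - 47524 = -47340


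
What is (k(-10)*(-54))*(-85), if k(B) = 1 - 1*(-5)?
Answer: 27540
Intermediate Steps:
k(B) = 6 (k(B) = 1 + 5 = 6)
(k(-10)*(-54))*(-85) = (6*(-54))*(-85) = -324*(-85) = 27540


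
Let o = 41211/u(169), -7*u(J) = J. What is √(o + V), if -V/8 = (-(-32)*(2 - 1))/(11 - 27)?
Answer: I*√285773/13 ≈ 41.121*I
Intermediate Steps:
u(J) = -J/7
o = -288477/169 (o = 41211/((-⅐*169)) = 41211/(-169/7) = 41211*(-7/169) = -288477/169 ≈ -1707.0)
V = 16 (V = -8*(-(-32)*(2 - 1))/(11 - 27) = -8*(-(-32))/(-16) = -8*(-16*(-2))*(-1)/16 = -256*(-1)/16 = -8*(-2) = 16)
√(o + V) = √(-288477/169 + 16) = √(-285773/169) = I*√285773/13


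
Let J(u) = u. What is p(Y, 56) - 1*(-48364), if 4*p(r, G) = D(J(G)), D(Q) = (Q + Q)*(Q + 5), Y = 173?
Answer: 50072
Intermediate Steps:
D(Q) = 2*Q*(5 + Q) (D(Q) = (2*Q)*(5 + Q) = 2*Q*(5 + Q))
p(r, G) = G*(5 + G)/2 (p(r, G) = (2*G*(5 + G))/4 = G*(5 + G)/2)
p(Y, 56) - 1*(-48364) = (1/2)*56*(5 + 56) - 1*(-48364) = (1/2)*56*61 + 48364 = 1708 + 48364 = 50072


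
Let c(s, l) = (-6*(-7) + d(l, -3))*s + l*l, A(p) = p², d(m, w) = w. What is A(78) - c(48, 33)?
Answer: 3123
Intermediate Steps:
c(s, l) = l² + 39*s (c(s, l) = (-6*(-7) - 3)*s + l*l = (42 - 3)*s + l² = 39*s + l² = l² + 39*s)
A(78) - c(48, 33) = 78² - (33² + 39*48) = 6084 - (1089 + 1872) = 6084 - 1*2961 = 6084 - 2961 = 3123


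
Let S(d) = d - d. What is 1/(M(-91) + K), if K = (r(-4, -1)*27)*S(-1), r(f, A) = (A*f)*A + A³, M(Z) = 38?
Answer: 1/38 ≈ 0.026316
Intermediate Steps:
S(d) = 0
r(f, A) = A³ + f*A² (r(f, A) = f*A² + A³ = A³ + f*A²)
K = 0 (K = (((-1)²*(-1 - 4))*27)*0 = ((1*(-5))*27)*0 = -5*27*0 = -135*0 = 0)
1/(M(-91) + K) = 1/(38 + 0) = 1/38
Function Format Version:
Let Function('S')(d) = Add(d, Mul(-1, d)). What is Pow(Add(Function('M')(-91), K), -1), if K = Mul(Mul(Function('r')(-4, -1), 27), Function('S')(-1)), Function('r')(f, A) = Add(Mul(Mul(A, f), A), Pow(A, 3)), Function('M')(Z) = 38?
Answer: Rational(1, 38) ≈ 0.026316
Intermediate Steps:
Function('S')(d) = 0
Function('r')(f, A) = Add(Pow(A, 3), Mul(f, Pow(A, 2))) (Function('r')(f, A) = Add(Mul(f, Pow(A, 2)), Pow(A, 3)) = Add(Pow(A, 3), Mul(f, Pow(A, 2))))
K = 0 (K = Mul(Mul(Mul(Pow(-1, 2), Add(-1, -4)), 27), 0) = Mul(Mul(Mul(1, -5), 27), 0) = Mul(Mul(-5, 27), 0) = Mul(-135, 0) = 0)
Pow(Add(Function('M')(-91), K), -1) = Pow(Add(38, 0), -1) = Pow(38, -1) = Rational(1, 38)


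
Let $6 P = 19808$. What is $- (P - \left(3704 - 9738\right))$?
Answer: $- \frac{28006}{3} \approx -9335.3$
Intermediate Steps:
$P = \frac{9904}{3}$ ($P = \frac{1}{6} \cdot 19808 = \frac{9904}{3} \approx 3301.3$)
$- (P - \left(3704 - 9738\right)) = - (\frac{9904}{3} - \left(3704 - 9738\right)) = - (\frac{9904}{3} - -6034) = - (\frac{9904}{3} + 6034) = \left(-1\right) \frac{28006}{3} = - \frac{28006}{3}$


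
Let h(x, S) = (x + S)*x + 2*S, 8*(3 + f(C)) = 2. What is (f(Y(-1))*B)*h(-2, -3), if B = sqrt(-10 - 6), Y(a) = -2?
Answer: -44*I ≈ -44.0*I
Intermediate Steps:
f(C) = -11/4 (f(C) = -3 + (1/8)*2 = -3 + 1/4 = -11/4)
B = 4*I (B = sqrt(-16) = 4*I ≈ 4.0*I)
h(x, S) = 2*S + x*(S + x) (h(x, S) = (S + x)*x + 2*S = x*(S + x) + 2*S = 2*S + x*(S + x))
(f(Y(-1))*B)*h(-2, -3) = (-11*I)*((-2)**2 + 2*(-3) - 3*(-2)) = (-11*I)*(4 - 6 + 6) = -11*I*4 = -44*I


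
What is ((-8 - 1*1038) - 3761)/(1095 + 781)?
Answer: -4807/1876 ≈ -2.5624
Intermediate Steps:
((-8 - 1*1038) - 3761)/(1095 + 781) = ((-8 - 1038) - 3761)/1876 = (-1046 - 3761)*(1/1876) = -4807*1/1876 = -4807/1876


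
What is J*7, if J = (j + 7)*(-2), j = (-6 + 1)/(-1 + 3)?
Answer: -63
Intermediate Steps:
j = -5/2 ≈ -2.5000
J = -9 (J = (-5/2 + 7)*(-2) = (9/2)*(-2) = -9)
J*7 = -9*7 = -63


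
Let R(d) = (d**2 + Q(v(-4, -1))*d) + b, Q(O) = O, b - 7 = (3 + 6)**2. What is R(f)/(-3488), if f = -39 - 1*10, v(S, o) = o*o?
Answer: -305/436 ≈ -0.69954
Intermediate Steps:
v(S, o) = o**2
b = 88 (b = 7 + (3 + 6)**2 = 7 + 9**2 = 7 + 81 = 88)
f = -49 (f = -39 - 10 = -49)
R(d) = 88 + d + d**2 (R(d) = (d**2 + (-1)**2*d) + 88 = (d**2 + 1*d) + 88 = (d**2 + d) + 88 = (d + d**2) + 88 = 88 + d + d**2)
R(f)/(-3488) = (88 - 49 + (-49)**2)/(-3488) = (88 - 49 + 2401)*(-1/3488) = 2440*(-1/3488) = -305/436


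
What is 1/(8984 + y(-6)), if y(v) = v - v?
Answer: 1/8984 ≈ 0.00011131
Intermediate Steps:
y(v) = 0
1/(8984 + y(-6)) = 1/(8984 + 0) = 1/8984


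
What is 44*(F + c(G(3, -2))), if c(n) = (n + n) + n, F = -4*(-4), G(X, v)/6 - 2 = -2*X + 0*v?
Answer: -2464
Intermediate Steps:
G(X, v) = 12 - 12*X (G(X, v) = 12 + 6*(-2*X + 0*v) = 12 + 6*(-2*X + 0) = 12 + 6*(-2*X) = 12 - 12*X)
F = 16
c(n) = 3*n (c(n) = 2*n + n = 3*n)
44*(F + c(G(3, -2))) = 44*(16 + 3*(12 - 12*3)) = 44*(16 + 3*(12 - 36)) = 44*(16 + 3*(-24)) = 44*(16 - 72) = 44*(-56) = -2464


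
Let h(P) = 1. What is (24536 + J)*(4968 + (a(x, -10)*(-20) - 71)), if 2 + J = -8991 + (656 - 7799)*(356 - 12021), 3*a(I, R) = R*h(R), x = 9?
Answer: 413665219486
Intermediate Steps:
a(I, R) = R/3 (a(I, R) = (R*1)/3 = R/3)
J = 83314102 (J = -2 + (-8991 + (656 - 7799)*(356 - 12021)) = -2 + (-8991 - 7143*(-11665)) = -2 + (-8991 + 83323095) = -2 + 83314104 = 83314102)
(24536 + J)*(4968 + (a(x, -10)*(-20) - 71)) = (24536 + 83314102)*(4968 + (((⅓)*(-10))*(-20) - 71)) = 83338638*(4968 + (-10/3*(-20) - 71)) = 83338638*(4968 + (200/3 - 71)) = 83338638*(4968 - 13/3) = 83338638*(14891/3) = 413665219486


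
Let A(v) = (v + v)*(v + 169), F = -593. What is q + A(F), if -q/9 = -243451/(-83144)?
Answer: 41807933357/83144 ≈ 5.0284e+5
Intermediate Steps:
q = -2191059/83144 (q = -(-2191059)/(-83144) = -(-2191059)*(-1)/83144 = -9*243451/83144 = -2191059/83144 ≈ -26.353)
A(v) = 2*v*(169 + v) (A(v) = (2*v)*(169 + v) = 2*v*(169 + v))
q + A(F) = -2191059/83144 + 2*(-593)*(169 - 593) = -2191059/83144 + 2*(-593)*(-424) = -2191059/83144 + 502864 = 41807933357/83144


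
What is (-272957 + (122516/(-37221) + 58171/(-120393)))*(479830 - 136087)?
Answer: -46717637137540948300/497905317 ≈ -9.3828e+10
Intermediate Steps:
(-272957 + (122516/(-37221) + 58171/(-120393)))*(479830 - 136087) = (-272957 + (122516*(-1/37221) + 58171*(-1/120393)))*343743 = (-272957 + (-122516/37221 - 58171/120393))*343743 = (-272957 - 5638417193/1493715951)*343743 = -407725863254300/1493715951*343743 = -46717637137540948300/497905317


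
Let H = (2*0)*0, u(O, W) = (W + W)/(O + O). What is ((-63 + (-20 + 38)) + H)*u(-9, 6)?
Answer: 30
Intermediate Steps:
u(O, W) = W/O (u(O, W) = (2*W)/((2*O)) = (2*W)*(1/(2*O)) = W/O)
H = 0 (H = 0*0 = 0)
((-63 + (-20 + 38)) + H)*u(-9, 6) = ((-63 + (-20 + 38)) + 0)*(6/(-9)) = ((-63 + 18) + 0)*(6*(-1/9)) = (-45 + 0)*(-2/3) = -45*(-2/3) = 30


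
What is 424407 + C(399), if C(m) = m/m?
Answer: 424408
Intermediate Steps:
C(m) = 1
424407 + C(399) = 424407 + 1 = 424408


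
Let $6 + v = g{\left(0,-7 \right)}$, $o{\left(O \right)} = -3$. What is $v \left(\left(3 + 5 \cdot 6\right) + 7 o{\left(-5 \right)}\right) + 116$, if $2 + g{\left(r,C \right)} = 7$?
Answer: $104$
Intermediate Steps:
$g{\left(r,C \right)} = 5$ ($g{\left(r,C \right)} = -2 + 7 = 5$)
$v = -1$ ($v = -6 + 5 = -1$)
$v \left(\left(3 + 5 \cdot 6\right) + 7 o{\left(-5 \right)}\right) + 116 = - (\left(3 + 5 \cdot 6\right) + 7 \left(-3\right)) + 116 = - (\left(3 + 30\right) - 21) + 116 = - (33 - 21) + 116 = \left(-1\right) 12 + 116 = -12 + 116 = 104$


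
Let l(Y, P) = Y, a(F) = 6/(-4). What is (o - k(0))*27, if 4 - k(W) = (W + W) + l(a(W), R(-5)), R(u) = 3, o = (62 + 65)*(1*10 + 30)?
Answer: 274023/2 ≈ 1.3701e+5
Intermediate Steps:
a(F) = -3/2 (a(F) = 6*(-¼) = -3/2)
o = 5080 (o = 127*(10 + 30) = 127*40 = 5080)
k(W) = 11/2 - 2*W (k(W) = 4 - ((W + W) - 3/2) = 4 - (2*W - 3/2) = 4 - (-3/2 + 2*W) = 4 + (3/2 - 2*W) = 11/2 - 2*W)
(o - k(0))*27 = (5080 - (11/2 - 2*0))*27 = (5080 - (11/2 + 0))*27 = (5080 - 1*11/2)*27 = (5080 - 11/2)*27 = (10149/2)*27 = 274023/2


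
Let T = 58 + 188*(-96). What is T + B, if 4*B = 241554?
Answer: 84797/2 ≈ 42399.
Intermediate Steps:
B = 120777/2 (B = (¼)*241554 = 120777/2 ≈ 60389.)
T = -17990 (T = 58 - 18048 = -17990)
T + B = -17990 + 120777/2 = 84797/2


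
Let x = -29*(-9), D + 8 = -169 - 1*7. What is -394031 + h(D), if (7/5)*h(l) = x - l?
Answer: -2755992/7 ≈ -3.9371e+5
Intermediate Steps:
D = -184 (D = -8 + (-169 - 1*7) = -8 + (-169 - 7) = -8 - 176 = -184)
x = 261
h(l) = 1305/7 - 5*l/7 (h(l) = 5*(261 - l)/7 = 1305/7 - 5*l/7)
-394031 + h(D) = -394031 + (1305/7 - 5/7*(-184)) = -394031 + (1305/7 + 920/7) = -394031 + 2225/7 = -2755992/7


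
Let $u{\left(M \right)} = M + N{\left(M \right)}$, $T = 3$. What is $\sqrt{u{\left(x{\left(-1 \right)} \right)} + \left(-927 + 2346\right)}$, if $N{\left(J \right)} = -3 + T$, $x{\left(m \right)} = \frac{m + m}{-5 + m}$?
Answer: $\frac{\sqrt{12774}}{3} \approx 37.674$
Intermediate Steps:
$x{\left(m \right)} = \frac{2 m}{-5 + m}$
$N{\left(J \right)} = 0$ ($N{\left(J \right)} = -3 + 3 = 0$)
$u{\left(M \right)} = M$ ($u{\left(M \right)} = M + 0 = M$)
$\sqrt{u{\left(x{\left(-1 \right)} \right)} + \left(-927 + 2346\right)} = \sqrt{2 \left(-1\right) \frac{1}{-5 - 1} + \left(-927 + 2346\right)} = \sqrt{2 \left(-1\right) \frac{1}{-6} + 1419} = \sqrt{2 \left(-1\right) \left(- \frac{1}{6}\right) + 1419} = \sqrt{\frac{1}{3} + 1419} = \sqrt{\frac{4258}{3}} = \frac{\sqrt{12774}}{3}$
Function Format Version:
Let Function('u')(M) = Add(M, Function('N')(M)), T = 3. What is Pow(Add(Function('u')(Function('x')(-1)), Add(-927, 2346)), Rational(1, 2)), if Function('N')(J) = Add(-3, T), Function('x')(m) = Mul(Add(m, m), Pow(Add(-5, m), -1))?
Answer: Mul(Rational(1, 3), Pow(12774, Rational(1, 2))) ≈ 37.674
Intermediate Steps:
Function('x')(m) = Mul(2, m, Pow(Add(-5, m), -1)) (Function('x')(m) = Mul(Mul(2, m), Pow(Add(-5, m), -1)) = Mul(2, m, Pow(Add(-5, m), -1)))
Function('N')(J) = 0 (Function('N')(J) = Add(-3, 3) = 0)
Function('u')(M) = M (Function('u')(M) = Add(M, 0) = M)
Pow(Add(Function('u')(Function('x')(-1)), Add(-927, 2346)), Rational(1, 2)) = Pow(Add(Mul(2, -1, Pow(Add(-5, -1), -1)), Add(-927, 2346)), Rational(1, 2)) = Pow(Add(Mul(2, -1, Pow(-6, -1)), 1419), Rational(1, 2)) = Pow(Add(Mul(2, -1, Rational(-1, 6)), 1419), Rational(1, 2)) = Pow(Add(Rational(1, 3), 1419), Rational(1, 2)) = Pow(Rational(4258, 3), Rational(1, 2)) = Mul(Rational(1, 3), Pow(12774, Rational(1, 2)))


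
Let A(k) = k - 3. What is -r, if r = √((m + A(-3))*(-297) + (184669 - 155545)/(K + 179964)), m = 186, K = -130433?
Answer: -6*I*√3643140071506/49531 ≈ -231.21*I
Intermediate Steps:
A(k) = -3 + k
r = 6*I*√3643140071506/49531 (r = √((186 + (-3 - 3))*(-297) + (184669 - 155545)/(-130433 + 179964)) = √((186 - 6)*(-297) + 29124/49531) = √(180*(-297) + 29124*(1/49531)) = √(-53460 + 29124/49531) = √(-2647898136/49531) = 6*I*√3643140071506/49531 ≈ 231.21*I)
-r = -6*I*√3643140071506/49531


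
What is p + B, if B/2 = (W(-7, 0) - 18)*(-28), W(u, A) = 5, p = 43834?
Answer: 44562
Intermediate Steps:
B = 728 (B = 2*((5 - 18)*(-28)) = 2*(-13*(-28)) = 2*364 = 728)
p + B = 43834 + 728 = 44562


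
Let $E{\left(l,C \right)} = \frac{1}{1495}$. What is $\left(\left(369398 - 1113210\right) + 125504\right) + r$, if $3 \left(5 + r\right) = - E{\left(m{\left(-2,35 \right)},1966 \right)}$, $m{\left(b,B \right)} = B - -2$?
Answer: $- \frac{2773133806}{4485} \approx -6.1831 \cdot 10^{5}$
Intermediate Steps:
$m{\left(b,B \right)} = 2 + B$ ($m{\left(b,B \right)} = B + 2 = 2 + B$)
$E{\left(l,C \right)} = \frac{1}{1495}$
$r = - \frac{22426}{4485}$ ($r = -5 + \frac{\left(-1\right) \frac{1}{1495}}{3} = -5 + \frac{1}{3} \left(- \frac{1}{1495}\right) = -5 - \frac{1}{4485} = - \frac{22426}{4485} \approx -5.0002$)
$\left(\left(369398 - 1113210\right) + 125504\right) + r = \left(\left(369398 - 1113210\right) + 125504\right) - \frac{22426}{4485} = \left(-743812 + 125504\right) - \frac{22426}{4485} = -618308 - \frac{22426}{4485} = - \frac{2773133806}{4485}$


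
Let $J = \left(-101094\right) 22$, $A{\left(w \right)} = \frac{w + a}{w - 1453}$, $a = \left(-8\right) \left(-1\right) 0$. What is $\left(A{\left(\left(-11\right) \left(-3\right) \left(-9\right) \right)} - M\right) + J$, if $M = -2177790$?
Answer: $- \frac{80986203}{1750} \approx -46278.0$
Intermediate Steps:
$a = 0$ ($a = 8 \cdot 0 = 0$)
$A{\left(w \right)} = \frac{w}{-1453 + w}$ ($A{\left(w \right)} = \frac{w + 0}{w - 1453} = \frac{w}{-1453 + w}$)
$J = -2224068$
$\left(A{\left(\left(-11\right) \left(-3\right) \left(-9\right) \right)} - M\right) + J = \left(\frac{\left(-11\right) \left(-3\right) \left(-9\right)}{-1453 + \left(-11\right) \left(-3\right) \left(-9\right)} - -2177790\right) - 2224068 = \left(\frac{33 \left(-9\right)}{-1453 + 33 \left(-9\right)} + 2177790\right) - 2224068 = \left(- \frac{297}{-1453 - 297} + 2177790\right) - 2224068 = \left(- \frac{297}{-1750} + 2177790\right) - 2224068 = \left(\left(-297\right) \left(- \frac{1}{1750}\right) + 2177790\right) - 2224068 = \left(\frac{297}{1750} + 2177790\right) - 2224068 = \frac{3811132797}{1750} - 2224068 = - \frac{80986203}{1750}$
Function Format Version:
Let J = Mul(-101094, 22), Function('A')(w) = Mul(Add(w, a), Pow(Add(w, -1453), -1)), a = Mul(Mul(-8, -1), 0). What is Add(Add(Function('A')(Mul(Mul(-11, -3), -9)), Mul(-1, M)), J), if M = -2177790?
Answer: Rational(-80986203, 1750) ≈ -46278.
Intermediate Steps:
a = 0 (a = Mul(8, 0) = 0)
Function('A')(w) = Mul(w, Pow(Add(-1453, w), -1)) (Function('A')(w) = Mul(Add(w, 0), Pow(Add(w, -1453), -1)) = Mul(w, Pow(Add(-1453, w), -1)))
J = -2224068
Add(Add(Function('A')(Mul(Mul(-11, -3), -9)), Mul(-1, M)), J) = Add(Add(Mul(Mul(Mul(-11, -3), -9), Pow(Add(-1453, Mul(Mul(-11, -3), -9)), -1)), Mul(-1, -2177790)), -2224068) = Add(Add(Mul(Mul(33, -9), Pow(Add(-1453, Mul(33, -9)), -1)), 2177790), -2224068) = Add(Add(Mul(-297, Pow(Add(-1453, -297), -1)), 2177790), -2224068) = Add(Add(Mul(-297, Pow(-1750, -1)), 2177790), -2224068) = Add(Add(Mul(-297, Rational(-1, 1750)), 2177790), -2224068) = Add(Add(Rational(297, 1750), 2177790), -2224068) = Add(Rational(3811132797, 1750), -2224068) = Rational(-80986203, 1750)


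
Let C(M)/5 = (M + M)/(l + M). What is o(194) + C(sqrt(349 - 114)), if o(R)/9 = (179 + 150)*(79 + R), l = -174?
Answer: 24283730123/30041 - 1740*sqrt(235)/30041 ≈ 8.0835e+5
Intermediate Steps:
o(R) = 233919 + 2961*R (o(R) = 9*((179 + 150)*(79 + R)) = 9*(329*(79 + R)) = 9*(25991 + 329*R) = 233919 + 2961*R)
C(M) = 10*M/(-174 + M) (C(M) = 5*((M + M)/(-174 + M)) = 5*((2*M)/(-174 + M)) = 5*(2*M/(-174 + M)) = 10*M/(-174 + M))
o(194) + C(sqrt(349 - 114)) = (233919 + 2961*194) + 10*sqrt(349 - 114)/(-174 + sqrt(349 - 114)) = (233919 + 574434) + 10*sqrt(235)/(-174 + sqrt(235)) = 808353 + 10*sqrt(235)/(-174 + sqrt(235))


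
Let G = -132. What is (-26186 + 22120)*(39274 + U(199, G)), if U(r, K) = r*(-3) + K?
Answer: -156723970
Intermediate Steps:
U(r, K) = K - 3*r (U(r, K) = -3*r + K = K - 3*r)
(-26186 + 22120)*(39274 + U(199, G)) = (-26186 + 22120)*(39274 + (-132 - 3*199)) = -4066*(39274 + (-132 - 597)) = -4066*(39274 - 729) = -4066*38545 = -156723970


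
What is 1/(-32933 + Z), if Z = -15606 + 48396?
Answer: -1/143 ≈ -0.0069930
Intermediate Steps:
Z = 32790
1/(-32933 + Z) = 1/(-32933 + 32790) = 1/(-143) = -1/143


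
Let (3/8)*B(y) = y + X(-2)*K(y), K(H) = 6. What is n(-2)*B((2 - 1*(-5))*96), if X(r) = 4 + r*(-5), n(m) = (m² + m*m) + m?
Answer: 12096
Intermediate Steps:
n(m) = m + 2*m² (n(m) = (m² + m²) + m = 2*m² + m = m + 2*m²)
X(r) = 4 - 5*r
B(y) = 224 + 8*y/3 (B(y) = 8*(y + (4 - 5*(-2))*6)/3 = 8*(y + (4 + 10)*6)/3 = 8*(y + 14*6)/3 = 8*(y + 84)/3 = 8*(84 + y)/3 = 224 + 8*y/3)
n(-2)*B((2 - 1*(-5))*96) = (-2*(1 + 2*(-2)))*(224 + 8*((2 - 1*(-5))*96)/3) = (-2*(1 - 4))*(224 + 8*((2 + 5)*96)/3) = (-2*(-3))*(224 + 8*(7*96)/3) = 6*(224 + (8/3)*672) = 6*(224 + 1792) = 6*2016 = 12096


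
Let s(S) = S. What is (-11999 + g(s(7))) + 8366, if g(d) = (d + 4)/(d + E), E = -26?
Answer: -69038/19 ≈ -3633.6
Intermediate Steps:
g(d) = (4 + d)/(-26 + d) (g(d) = (d + 4)/(d - 26) = (4 + d)/(-26 + d))
(-11999 + g(s(7))) + 8366 = (-11999 + (4 + 7)/(-26 + 7)) + 8366 = (-11999 + 11/(-19)) + 8366 = (-11999 - 1/19*11) + 8366 = (-11999 - 11/19) + 8366 = -227992/19 + 8366 = -69038/19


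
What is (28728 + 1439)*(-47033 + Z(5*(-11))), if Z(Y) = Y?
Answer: -1420503696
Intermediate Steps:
(28728 + 1439)*(-47033 + Z(5*(-11))) = (28728 + 1439)*(-47033 + 5*(-11)) = 30167*(-47033 - 55) = 30167*(-47088) = -1420503696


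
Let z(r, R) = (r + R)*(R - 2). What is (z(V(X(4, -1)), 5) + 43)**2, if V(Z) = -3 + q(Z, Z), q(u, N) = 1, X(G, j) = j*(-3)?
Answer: 2704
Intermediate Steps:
X(G, j) = -3*j
V(Z) = -2 (V(Z) = -3 + 1 = -2)
z(r, R) = (-2 + R)*(R + r) (z(r, R) = (R + r)*(-2 + R) = (-2 + R)*(R + r))
(z(V(X(4, -1)), 5) + 43)**2 = ((5**2 - 2*5 - 2*(-2) + 5*(-2)) + 43)**2 = ((25 - 10 + 4 - 10) + 43)**2 = (9 + 43)**2 = 52**2 = 2704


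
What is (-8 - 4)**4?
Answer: 20736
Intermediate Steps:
(-8 - 4)**4 = (-12)**4 = 20736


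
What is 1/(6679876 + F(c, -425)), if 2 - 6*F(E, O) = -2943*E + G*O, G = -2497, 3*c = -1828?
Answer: 2/12408255 ≈ 1.6118e-7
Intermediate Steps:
c = -1828/3 (c = (⅓)*(-1828) = -1828/3 ≈ -609.33)
F(E, O) = ⅓ + 981*E/2 + 2497*O/6 (F(E, O) = ⅓ - (-2943*E - 2497*O)/6 = ⅓ + (981*E/2 + 2497*O/6) = ⅓ + 981*E/2 + 2497*O/6)
1/(6679876 + F(c, -425)) = 1/(6679876 + (⅓ + (981/2)*(-1828/3) + (2497/6)*(-425))) = 1/(6679876 + (⅓ - 298878 - 1061225/6)) = 1/(6679876 - 951497/2) = 1/(12408255/2) = 2/12408255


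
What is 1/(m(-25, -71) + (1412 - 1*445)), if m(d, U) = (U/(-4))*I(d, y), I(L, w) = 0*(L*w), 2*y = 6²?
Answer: 1/967 ≈ 0.0010341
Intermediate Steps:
y = 18 (y = (½)*6² = (½)*36 = 18)
I(L, w) = 0
m(d, U) = 0 (m(d, U) = (U/(-4))*0 = (U*(-¼))*0 = -U/4*0 = 0)
1/(m(-25, -71) + (1412 - 1*445)) = 1/(0 + (1412 - 1*445)) = 1/(0 + (1412 - 445)) = 1/(0 + 967) = 1/967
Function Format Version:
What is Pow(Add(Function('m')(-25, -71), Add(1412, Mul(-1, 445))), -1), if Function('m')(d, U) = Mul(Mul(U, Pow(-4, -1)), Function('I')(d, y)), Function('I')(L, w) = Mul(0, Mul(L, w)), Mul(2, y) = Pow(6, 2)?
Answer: Rational(1, 967) ≈ 0.0010341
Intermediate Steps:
y = 18 (y = Mul(Rational(1, 2), Pow(6, 2)) = Mul(Rational(1, 2), 36) = 18)
Function('I')(L, w) = 0
Function('m')(d, U) = 0 (Function('m')(d, U) = Mul(Mul(U, Pow(-4, -1)), 0) = Mul(Mul(U, Rational(-1, 4)), 0) = Mul(Mul(Rational(-1, 4), U), 0) = 0)
Pow(Add(Function('m')(-25, -71), Add(1412, Mul(-1, 445))), -1) = Pow(Add(0, Add(1412, Mul(-1, 445))), -1) = Pow(Add(0, Add(1412, -445)), -1) = Pow(Add(0, 967), -1) = Pow(967, -1) = Rational(1, 967)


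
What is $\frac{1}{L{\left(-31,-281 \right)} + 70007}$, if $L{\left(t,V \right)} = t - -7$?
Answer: $\frac{1}{69983} \approx 1.4289 \cdot 10^{-5}$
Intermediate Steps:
$L{\left(t,V \right)} = 7 + t$ ($L{\left(t,V \right)} = t + 7 = 7 + t$)
$\frac{1}{L{\left(-31,-281 \right)} + 70007} = \frac{1}{\left(7 - 31\right) + 70007} = \frac{1}{-24 + 70007} = \frac{1}{69983}$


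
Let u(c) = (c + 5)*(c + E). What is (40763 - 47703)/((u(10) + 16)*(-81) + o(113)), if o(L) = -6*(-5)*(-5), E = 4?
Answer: 1735/4614 ≈ 0.37603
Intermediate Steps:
u(c) = (4 + c)*(5 + c) (u(c) = (c + 5)*(c + 4) = (5 + c)*(4 + c) = (4 + c)*(5 + c))
o(L) = -150 (o(L) = 30*(-5) = -150)
(40763 - 47703)/((u(10) + 16)*(-81) + o(113)) = (40763 - 47703)/(((20 + 10² + 9*10) + 16)*(-81) - 150) = -6940/(((20 + 100 + 90) + 16)*(-81) - 150) = -6940/((210 + 16)*(-81) - 150) = -6940/(226*(-81) - 150) = -6940/(-18306 - 150) = -6940/(-18456) = -6940*(-1/18456) = 1735/4614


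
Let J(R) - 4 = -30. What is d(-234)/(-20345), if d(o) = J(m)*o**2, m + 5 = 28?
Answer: 109512/1565 ≈ 69.976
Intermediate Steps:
m = 23 (m = -5 + 28 = 23)
J(R) = -26 (J(R) = 4 - 30 = -26)
d(o) = -26*o**2
d(-234)/(-20345) = -26*(-234)**2/(-20345) = -26*54756*(-1/20345) = -1423656*(-1/20345) = 109512/1565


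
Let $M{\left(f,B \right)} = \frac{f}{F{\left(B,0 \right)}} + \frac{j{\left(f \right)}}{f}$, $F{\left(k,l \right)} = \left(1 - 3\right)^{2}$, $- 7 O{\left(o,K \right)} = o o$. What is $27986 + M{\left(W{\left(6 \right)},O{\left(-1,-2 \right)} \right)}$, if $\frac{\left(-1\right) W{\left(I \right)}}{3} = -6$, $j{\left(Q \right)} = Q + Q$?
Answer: $\frac{55985}{2} \approx 27993.0$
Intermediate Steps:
$O{\left(o,K \right)} = - \frac{o^{2}}{7}$ ($O{\left(o,K \right)} = - \frac{o o}{7} = - \frac{o^{2}}{7}$)
$F{\left(k,l \right)} = 4$ ($F{\left(k,l \right)} = \left(-2\right)^{2} = 4$)
$j{\left(Q \right)} = 2 Q$
$W{\left(I \right)} = 18$ ($W{\left(I \right)} = \left(-3\right) \left(-6\right) = 18$)
$M{\left(f,B \right)} = 2 + \frac{f}{4}$ ($M{\left(f,B \right)} = \frac{f}{4} + \frac{2 f}{f} = f \frac{1}{4} + 2 = \frac{f}{4} + 2 = 2 + \frac{f}{4}$)
$27986 + M{\left(W{\left(6 \right)},O{\left(-1,-2 \right)} \right)} = 27986 + \left(2 + \frac{1}{4} \cdot 18\right) = 27986 + \left(2 + \frac{9}{2}\right) = 27986 + \frac{13}{2} = \frac{55985}{2}$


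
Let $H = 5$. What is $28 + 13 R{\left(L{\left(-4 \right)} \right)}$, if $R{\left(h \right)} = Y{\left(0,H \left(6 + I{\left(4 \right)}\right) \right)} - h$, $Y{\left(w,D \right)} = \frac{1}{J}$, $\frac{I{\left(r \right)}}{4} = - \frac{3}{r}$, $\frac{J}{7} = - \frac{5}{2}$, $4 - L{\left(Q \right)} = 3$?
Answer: $\frac{499}{35} \approx 14.257$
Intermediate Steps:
$L{\left(Q \right)} = 1$ ($L{\left(Q \right)} = 4 - 3 = 1$)
$J = - \frac{35}{2}$ ($J = 7 \left(- \frac{5}{2}\right) = - \frac{35}{2} \approx -17.5$)
$I{\left(r \right)} = - \frac{12}{r}$ ($I{\left(r \right)} = 4 \left(- \frac{3}{r}\right) = - \frac{12}{r}$)
$Y{\left(w,D \right)} = - \frac{2}{35}$ ($Y{\left(w,D \right)} = \frac{1}{- \frac{35}{2}} = - \frac{2}{35}$)
$R{\left(h \right)} = - \frac{2}{35} - h$
$28 + 13 R{\left(L{\left(-4 \right)} \right)} = 28 + 13 \left(- \frac{2}{35} - 1\right) = 28 + 13 \left(- \frac{37}{35}\right) = 28 - \frac{481}{35} = \frac{499}{35}$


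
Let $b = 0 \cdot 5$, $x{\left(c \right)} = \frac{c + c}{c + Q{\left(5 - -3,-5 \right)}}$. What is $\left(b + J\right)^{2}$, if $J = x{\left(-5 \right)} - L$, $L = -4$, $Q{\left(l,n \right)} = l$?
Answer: $\frac{4}{9} \approx 0.44444$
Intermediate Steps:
$x{\left(c \right)} = \frac{2 c}{8 + c}$ ($x{\left(c \right)} = \frac{c + c}{c + \left(5 - -3\right)} = \frac{2 c}{c + \left(5 + 3\right)} = \frac{2 c}{c + 8} = \frac{2 c}{8 + c}$)
$b = 0$
$J = \frac{2}{3}$ ($J = 2 \left(-5\right) \frac{1}{8 - 5} - -4 = 2 \left(-5\right) \frac{1}{3} + 4 = - \frac{10}{3} + 4 = \frac{2}{3} \approx 0.66667$)
$\left(b + J\right)^{2} = \left(0 + \frac{2}{3}\right)^{2} = \left(\frac{2}{3}\right)^{2} = \frac{4}{9}$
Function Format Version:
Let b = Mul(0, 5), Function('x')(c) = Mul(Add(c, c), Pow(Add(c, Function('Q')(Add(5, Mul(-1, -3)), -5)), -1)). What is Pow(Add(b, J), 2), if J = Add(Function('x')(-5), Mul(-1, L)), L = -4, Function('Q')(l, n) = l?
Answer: Rational(4, 9) ≈ 0.44444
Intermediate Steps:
Function('x')(c) = Mul(2, c, Pow(Add(8, c), -1)) (Function('x')(c) = Mul(Add(c, c), Pow(Add(c, Add(5, Mul(-1, -3))), -1)) = Mul(Mul(2, c), Pow(Add(c, Add(5, 3)), -1)) = Mul(Mul(2, c), Pow(Add(c, 8), -1)) = Mul(Mul(2, c), Pow(Add(8, c), -1)) = Mul(2, c, Pow(Add(8, c), -1)))
b = 0
J = Rational(2, 3) (J = Add(Mul(2, -5, Pow(Add(8, -5), -1)), Mul(-1, -4)) = Add(Mul(2, -5, Pow(3, -1)), 4) = Add(Mul(2, -5, Rational(1, 3)), 4) = Add(Rational(-10, 3), 4) = Rational(2, 3) ≈ 0.66667)
Pow(Add(b, J), 2) = Pow(Add(0, Rational(2, 3)), 2) = Pow(Rational(2, 3), 2) = Rational(4, 9)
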